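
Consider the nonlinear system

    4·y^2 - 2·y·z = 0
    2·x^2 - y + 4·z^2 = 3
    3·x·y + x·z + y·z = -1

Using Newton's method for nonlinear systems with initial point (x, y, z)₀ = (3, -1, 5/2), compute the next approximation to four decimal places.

At (3, -1, 5/2): F = (9.0000, 41.0000, -3.0000).
Jacobian J = [[0, 8·y - 2·z, -2·y], [4·x, -1, 8·z], [3·y + z, 3·x + z, x + y]].
At the point, J = [[0.0000, -13.0000, 2.0000], [12.0000, -1.0000, 20.0000], [-0.5000, 11.5000, 2.0000]] (det J = 717.0000).
Solving J·Δ = −F gives Δ = (-0.9693, 0.4700, -1.4449).
Then the next iterate is (x, y, z)₁ = (2.0307, -0.5300, 1.0551).

(2.0307, -0.5300, 1.0551)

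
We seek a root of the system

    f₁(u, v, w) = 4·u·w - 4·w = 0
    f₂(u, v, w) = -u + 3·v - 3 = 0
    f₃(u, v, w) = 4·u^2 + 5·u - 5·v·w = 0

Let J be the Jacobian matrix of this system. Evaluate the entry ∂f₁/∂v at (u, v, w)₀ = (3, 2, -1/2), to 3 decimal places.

∂f₁/∂v = 0.
At (3, 2, -1/2) this is 0.000.

0.000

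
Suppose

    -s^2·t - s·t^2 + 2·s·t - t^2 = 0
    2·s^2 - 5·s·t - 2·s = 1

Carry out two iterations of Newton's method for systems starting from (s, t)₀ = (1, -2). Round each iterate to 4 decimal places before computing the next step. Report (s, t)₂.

(0.6717, -0.4066)

At (1, -2): F = (-10.0000, 9.0000).
Jacobian J = [[-2·s·t - t^2 + 2·t, -s^2 - 2·s·t + 2·s - 2·t], [4·s - 5·t - 2, -5·s]].
At the point, J = [[-4.0000, 9.0000], [12.0000, -5.0000]] (det J = -88.0000).
Solving J·Δ = −F gives Δ = (-0.3523, 0.9545).
Then the next iterate is (s, t)₁ = (0.6477, -1.0455).
Round to (0.6477, -1.0455) and repeat: F = (-2.716789, 1.929482), J = [[-1.829730, 4.321225], [5.8183, -3.2385]].
Δ = (0.0240, 0.6389), so (s, t)₂ = (0.6717, -0.4066).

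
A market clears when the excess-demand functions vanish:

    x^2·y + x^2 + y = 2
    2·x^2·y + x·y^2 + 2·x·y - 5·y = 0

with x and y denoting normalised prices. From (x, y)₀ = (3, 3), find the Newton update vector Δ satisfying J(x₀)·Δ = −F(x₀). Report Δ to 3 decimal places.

At (3, 3): F = (37.000, 84.000).
Jacobian J = [[2·x·y + 2·x, x^2 + 1], [4·x·y + y^2 + 2·y, 2·x^2 + 2·x·y + 2·x - 5]].
At the point, J = [[24.000, 10.000], [51.000, 37.000]] (det J = 378.000).
Solving J·Δ = −F gives Δ = (-1.399, -0.341).

(-1.399, -0.341)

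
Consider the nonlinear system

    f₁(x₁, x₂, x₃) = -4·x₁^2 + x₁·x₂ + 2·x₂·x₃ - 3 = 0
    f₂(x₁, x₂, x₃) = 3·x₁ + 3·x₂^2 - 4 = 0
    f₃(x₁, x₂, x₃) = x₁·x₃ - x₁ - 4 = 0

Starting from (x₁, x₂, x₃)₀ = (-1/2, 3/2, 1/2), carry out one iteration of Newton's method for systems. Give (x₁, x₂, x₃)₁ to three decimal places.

(10.565, -2.327, -18.065)

At (-1/2, 3/2, 1/2): F = (-3.250, 1.250, -3.750).
Jacobian J = [[-8·x₁ + x₂, x₁ + 2·x₃, 2·x₂], [3, 6·x₂, 0], [x₃ - 1, 0, x₁]].
At the point, J = [[5.500, 0.500, 3.000], [3.000, 9.000, 0.000], [-0.500, 0.000, -0.500]] (det J = -10.500).
Solving J·Δ = −F gives Δ = (11.065, -3.827, -18.565).
Then the next iterate is (x₁, x₂, x₃)₁ = (10.565, -2.327, -18.065).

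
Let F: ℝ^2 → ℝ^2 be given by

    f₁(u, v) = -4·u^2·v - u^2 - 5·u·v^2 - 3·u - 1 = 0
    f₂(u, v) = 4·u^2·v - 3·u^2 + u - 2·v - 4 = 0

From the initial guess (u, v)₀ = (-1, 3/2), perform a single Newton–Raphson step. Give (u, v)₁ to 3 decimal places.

(-2.239, 0.904)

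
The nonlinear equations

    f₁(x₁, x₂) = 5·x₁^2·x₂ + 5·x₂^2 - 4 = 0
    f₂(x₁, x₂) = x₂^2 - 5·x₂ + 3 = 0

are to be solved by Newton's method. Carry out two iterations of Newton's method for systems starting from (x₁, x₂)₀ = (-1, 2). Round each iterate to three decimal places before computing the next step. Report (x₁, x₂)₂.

At (-1, 2): F = (26.000, -3.000).
Jacobian J = [[10·x₁·x₂, 5·x₁^2 + 10·x₂], [0, 2·x₂ - 5]].
At the point, J = [[-20.000, 25.000], [0.000, -1.000]] (det J = 20.000).
Solving J·Δ = −F gives Δ = (-2.450, -3.000).
Then the next iterate is (x₁, x₂)₁ = (-3.450, -1.000).
Round to (-3.450, -1.000) and repeat: F = (-58.51250, 9.000), J = [[34.500, 49.51250], [0.000, -7.000]].
Δ = (-0.149, 1.286), so (x₁, x₂)₂ = (-3.599, 0.286).

(-3.599, 0.286)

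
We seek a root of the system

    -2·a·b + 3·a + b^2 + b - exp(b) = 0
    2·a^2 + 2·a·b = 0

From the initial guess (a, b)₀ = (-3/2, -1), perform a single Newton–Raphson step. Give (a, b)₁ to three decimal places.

(4.348, -14.094)

At (-3/2, -1): F = (-7.86788, 7.500).
Jacobian J = [[-2·b + 3, -2·a + 2·b - exp(b) + 1], [4·a + 2·b, 2·a]].
At the point, J = [[5.000, 1.63212], [-8.000, -3.000]] (det J = -1.94304).
Solving J·Δ = −F gives Δ = (5.848, -13.094).
Then the next iterate is (a, b)₁ = (4.348, -14.094).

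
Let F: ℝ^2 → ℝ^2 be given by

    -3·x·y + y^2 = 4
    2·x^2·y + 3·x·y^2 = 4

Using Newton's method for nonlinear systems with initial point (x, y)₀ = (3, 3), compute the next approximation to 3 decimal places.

(0.405, 3.451)

At (3, 3): F = (-22.000, 131.000).
Jacobian J = [[-3·y, -3·x + 2·y], [4·x·y + 3·y^2, 2·x^2 + 6·x·y]].
At the point, J = [[-9.000, -3.000], [63.000, 72.000]] (det J = -459.000).
Solving J·Δ = −F gives Δ = (-2.595, 0.451).
Then the next iterate is (x, y)₁ = (0.405, 3.451).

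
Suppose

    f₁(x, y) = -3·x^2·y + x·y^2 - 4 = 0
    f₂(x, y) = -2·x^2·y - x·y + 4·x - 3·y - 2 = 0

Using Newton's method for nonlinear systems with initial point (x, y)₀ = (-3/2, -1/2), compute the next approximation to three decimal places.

At (-3/2, -1/2): F = (-1.000, -5.000).
Jacobian J = [[-6·x·y + y^2, -3·x^2 + 2·x·y], [-4·x·y - y + 4, -2·x^2 - x - 3]].
At the point, J = [[-4.250, -5.250], [1.500, -6.000]] (det J = 33.375).
Solving J·Δ = −F gives Δ = (0.607, -0.682).
Then the next iterate is (x, y)₁ = (-0.893, -1.182).

(-0.893, -1.182)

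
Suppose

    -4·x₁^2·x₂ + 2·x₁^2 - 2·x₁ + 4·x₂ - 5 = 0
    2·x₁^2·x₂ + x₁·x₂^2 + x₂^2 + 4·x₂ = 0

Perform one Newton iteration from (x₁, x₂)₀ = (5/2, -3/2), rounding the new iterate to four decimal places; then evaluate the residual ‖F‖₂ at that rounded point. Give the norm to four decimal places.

64.4880

At (5/2, -3/2): F = (34.0000, -16.8750).
Jacobian J = [[-8·x₁·x₂ + 4·x₁ - 2, -4·x₁^2 + 4], [4·x₁·x₂ + x₂^2, 2·x₁^2 + 2·x₁·x₂ + 2·x₂ + 4]].
At the point, J = [[38.0000, -21.0000], [-12.7500, 6.0000]] (det J = -39.7500).
Solving J·Δ = −F gives Δ = (-3.7830, -5.2264).
Then the next iterate is (x₁, x₂)₁ = (-1.2830, -6.7264).
Re-evaluating at (-1.2830, -6.7264): F = (18.241590, -61.854287), so ‖F‖₂ = 64.4880.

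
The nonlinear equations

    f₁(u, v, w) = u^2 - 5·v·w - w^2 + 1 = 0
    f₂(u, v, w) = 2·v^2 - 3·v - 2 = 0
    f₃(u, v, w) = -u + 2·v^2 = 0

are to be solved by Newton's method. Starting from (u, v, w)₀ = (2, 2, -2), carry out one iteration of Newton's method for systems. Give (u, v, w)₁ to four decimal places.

At (2, 2, -2): F = (21.0000, 0.0000, 6.0000).
Jacobian J = [[2·u, -5·w, -5·v - 2·w], [0, 4·v - 3, 0], [-1, 4·v, 0]].
At the point, J = [[4.0000, 10.0000, -6.0000], [0.0000, 5.0000, 0.0000], [-1.0000, 8.0000, 0.0000]] (det J = -30.0000).
Solving J·Δ = −F gives Δ = (6.0000, 0.0000, 7.5000).
Then the next iterate is (u, v, w)₁ = (8.0000, 2.0000, 5.5000).

(8.0000, 2.0000, 5.5000)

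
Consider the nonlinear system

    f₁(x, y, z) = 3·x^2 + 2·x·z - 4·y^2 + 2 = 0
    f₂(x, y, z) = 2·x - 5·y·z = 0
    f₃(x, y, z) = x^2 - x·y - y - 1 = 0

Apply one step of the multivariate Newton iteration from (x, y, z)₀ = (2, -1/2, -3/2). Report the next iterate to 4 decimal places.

(1.1290, -0.3065, -1.4839)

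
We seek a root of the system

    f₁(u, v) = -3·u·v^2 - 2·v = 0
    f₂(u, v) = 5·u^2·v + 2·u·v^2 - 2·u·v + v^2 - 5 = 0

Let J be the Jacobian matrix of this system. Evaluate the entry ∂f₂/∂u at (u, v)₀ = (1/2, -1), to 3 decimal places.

∂f₂/∂u = 10·u·v + 2·v^2 - 2·v.
At (1/2, -1) this is -1.000.

-1.000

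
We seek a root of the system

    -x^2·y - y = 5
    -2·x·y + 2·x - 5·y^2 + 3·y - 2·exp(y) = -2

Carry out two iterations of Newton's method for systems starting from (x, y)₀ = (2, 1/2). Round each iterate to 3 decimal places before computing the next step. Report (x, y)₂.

(0.222, -1.779)

At (2, 1/2): F = (-7.500, 0.95256).
Jacobian J = [[-2·x·y, -x^2 - 1], [-2·y + 2, -2·x - 10·y - 2·exp(y) + 3]].
At the point, J = [[-2.000, -5.000], [1.000, -9.29744]] (det J = 23.59489).
Solving J·Δ = −F gives Δ = (-3.157, -0.237).
Then the next iterate is (x, y)₁ = (-1.157, 0.263).
Round to (-1.157, 0.263) and repeat: F = (-5.61506, -1.86392), J = [[0.60858, -2.33865], [1.474, 0.08235]].
Δ = (1.379, -2.042), so (x, y)₂ = (0.222, -1.779).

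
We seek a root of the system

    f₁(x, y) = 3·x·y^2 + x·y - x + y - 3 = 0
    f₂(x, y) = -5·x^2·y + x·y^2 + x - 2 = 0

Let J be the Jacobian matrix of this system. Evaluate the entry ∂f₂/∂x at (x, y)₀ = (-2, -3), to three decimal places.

∂f₂/∂x = -10·x·y + y^2 + 1.
At (-2, -3) this is -50.000.

-50.000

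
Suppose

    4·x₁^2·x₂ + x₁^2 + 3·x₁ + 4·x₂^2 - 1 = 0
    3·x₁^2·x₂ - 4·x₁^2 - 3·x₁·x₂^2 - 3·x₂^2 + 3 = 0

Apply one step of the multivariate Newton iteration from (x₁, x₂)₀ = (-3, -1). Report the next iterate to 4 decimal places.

(-1.6911, -0.8031)

At (-3, -1): F = (-33.0000, -54.0000).
Jacobian J = [[8·x₁·x₂ + 2·x₁ + 3, 4·x₁^2 + 8·x₂], [6·x₁·x₂ - 8·x₁ - 3·x₂^2, 3·x₁^2 - 6·x₁·x₂ - 6·x₂]].
At the point, J = [[21.0000, 28.0000], [39.0000, 15.0000]] (det J = -777.0000).
Solving J·Δ = −F gives Δ = (1.3089, 0.1969).
Then the next iterate is (x₁, x₂)₁ = (-1.6911, -0.8031).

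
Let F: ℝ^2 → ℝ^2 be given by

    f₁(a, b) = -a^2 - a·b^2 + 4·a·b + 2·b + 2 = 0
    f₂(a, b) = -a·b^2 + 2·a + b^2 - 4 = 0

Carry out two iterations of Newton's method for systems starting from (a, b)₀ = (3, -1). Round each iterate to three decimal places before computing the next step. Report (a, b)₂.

(1.917, 0.215)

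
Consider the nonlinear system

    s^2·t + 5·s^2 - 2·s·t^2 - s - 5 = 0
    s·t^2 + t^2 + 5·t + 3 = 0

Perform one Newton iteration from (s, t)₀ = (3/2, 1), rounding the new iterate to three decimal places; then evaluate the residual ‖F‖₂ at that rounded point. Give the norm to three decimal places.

3.219

At (3/2, 1): F = (4.000, 10.500).
Jacobian J = [[2·s·t + 10·s - 2·t^2 - 1, s^2 - 4·s·t], [t^2, 2·s·t + 2·t + 5]].
At the point, J = [[15.000, -3.750], [1.000, 10.000]] (det J = 153.750).
Solving J·Δ = −F gives Δ = (-0.516, -0.998).
Then the next iterate is (s, t)₁ = (0.984, 0.002).
Re-evaluating at (0.984, 0.002): F = (-1.14079, 3.01001), so ‖F‖₂ = 3.219.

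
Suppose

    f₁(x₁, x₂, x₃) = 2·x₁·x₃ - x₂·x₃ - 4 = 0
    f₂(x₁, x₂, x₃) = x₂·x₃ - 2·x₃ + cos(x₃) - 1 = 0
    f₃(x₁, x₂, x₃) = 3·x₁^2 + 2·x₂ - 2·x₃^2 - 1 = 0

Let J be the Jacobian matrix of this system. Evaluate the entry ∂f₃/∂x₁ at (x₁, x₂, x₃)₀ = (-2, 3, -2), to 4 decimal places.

∂f₃/∂x₁ = 6·x₁.
At (-2, 3, -2) this is -12.0000.

-12.0000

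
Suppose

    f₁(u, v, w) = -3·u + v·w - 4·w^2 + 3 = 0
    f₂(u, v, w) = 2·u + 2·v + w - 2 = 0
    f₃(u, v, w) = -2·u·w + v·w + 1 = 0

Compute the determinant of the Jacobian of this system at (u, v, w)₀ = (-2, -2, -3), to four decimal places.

-423.0000

J = [[-3, w, v - 8·w], [2, 2, 1], [-2·w, w, -2·u + v]].
At the point, J = [[-3.0000, -3.0000, 22.0000], [2.0000, 2.0000, 1.0000], [6.0000, -3.0000, 2.0000]].
det J = -423.0000.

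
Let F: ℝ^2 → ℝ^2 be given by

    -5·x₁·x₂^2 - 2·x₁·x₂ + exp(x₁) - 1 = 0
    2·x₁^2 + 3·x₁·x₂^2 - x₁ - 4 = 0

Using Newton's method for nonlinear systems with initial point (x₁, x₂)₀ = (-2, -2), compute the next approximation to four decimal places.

(-1.6361, -1.2955)

At (-2, -2): F = (31.135335, -18.0000).
Jacobian J = [[-5·x₂^2 - 2·x₂ + exp(x₁), -10·x₁·x₂ - 2·x₁], [4·x₁ + 3·x₂^2 - 1, 6·x₁·x₂]].
At the point, J = [[-15.864665, -36.0000], [3.0000, 24.0000]] (det J = -272.751953).
Solving J·Δ = −F gives Δ = (0.3639, 0.7045).
Then the next iterate is (x₁, x₂)₁ = (-1.6361, -1.2955).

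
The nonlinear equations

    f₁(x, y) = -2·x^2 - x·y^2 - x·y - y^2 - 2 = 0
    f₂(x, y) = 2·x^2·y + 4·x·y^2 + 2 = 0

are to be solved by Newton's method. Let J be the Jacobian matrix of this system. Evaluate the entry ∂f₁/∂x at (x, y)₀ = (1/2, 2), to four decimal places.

-8.0000

∂f₁/∂x = -4·x - y^2 - y.
At (1/2, 2) this is -8.0000.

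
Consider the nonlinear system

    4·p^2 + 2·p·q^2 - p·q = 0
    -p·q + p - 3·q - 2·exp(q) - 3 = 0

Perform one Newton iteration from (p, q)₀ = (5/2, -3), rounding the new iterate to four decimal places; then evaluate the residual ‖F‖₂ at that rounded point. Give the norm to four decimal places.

At (5/2, -3): F = (77.5000, 15.900426).
Jacobian J = [[8·p + 2·q^2 - q, 4·p·q - p], [-q + 1, -p - 2·exp(q) - 3]].
At the point, J = [[41.0000, -32.5000], [4.0000, -5.599574]] (det J = -99.582540).
Solving J·Δ = −F gives Δ = (0.8314, 3.4335).
Then the next iterate is (p, q)₁ = (3.3314, 0.4335).
Re-evaluating at (3.3314, 0.4335): F = (44.200830, -5.498557), so ‖F‖₂ = 44.5415.

44.5415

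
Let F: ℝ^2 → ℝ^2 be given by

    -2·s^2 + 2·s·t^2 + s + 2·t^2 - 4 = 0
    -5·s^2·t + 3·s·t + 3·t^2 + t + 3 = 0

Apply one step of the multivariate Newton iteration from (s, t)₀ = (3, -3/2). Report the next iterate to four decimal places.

(1.7774, -1.2106)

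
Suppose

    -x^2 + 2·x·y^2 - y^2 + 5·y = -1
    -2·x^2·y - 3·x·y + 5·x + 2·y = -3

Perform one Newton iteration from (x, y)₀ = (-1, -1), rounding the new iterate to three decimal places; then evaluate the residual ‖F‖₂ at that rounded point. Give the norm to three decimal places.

At (-1, -1): F = (-8.000, -5.000).
Jacobian J = [[-2·x + 2·y^2, 4·x·y - 2·y + 5], [-4·x·y - 3·y + 5, -2·x^2 - 3·x + 2]].
At the point, J = [[4.000, 11.000], [4.000, 3.000]] (det J = -32.000).
Solving J·Δ = −F gives Δ = (0.969, 0.375).
Then the next iterate is (x, y)₁ = (-0.031, -0.625).
Re-evaluating at (-0.031, -0.625): F = (-2.54080, 1.53808), so ‖F‖₂ = 2.970.

2.970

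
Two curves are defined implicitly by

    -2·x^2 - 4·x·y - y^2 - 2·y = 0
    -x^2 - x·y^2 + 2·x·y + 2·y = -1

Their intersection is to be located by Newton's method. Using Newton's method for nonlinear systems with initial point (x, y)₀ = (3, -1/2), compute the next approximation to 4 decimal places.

(1.5826, -0.2751)

At (3, -1/2): F = (-11.2500, -12.7500).
Jacobian J = [[-4·x - 4·y, -4·x - 2·y - 2], [-2·x - y^2 + 2·y, -2·x·y + 2·x + 2]].
At the point, J = [[-10.0000, -13.0000], [-7.2500, 11.0000]] (det J = -204.2500).
Solving J·Δ = −F gives Δ = (-1.4174, 0.2249).
Then the next iterate is (x, y)₁ = (1.5826, -0.2751).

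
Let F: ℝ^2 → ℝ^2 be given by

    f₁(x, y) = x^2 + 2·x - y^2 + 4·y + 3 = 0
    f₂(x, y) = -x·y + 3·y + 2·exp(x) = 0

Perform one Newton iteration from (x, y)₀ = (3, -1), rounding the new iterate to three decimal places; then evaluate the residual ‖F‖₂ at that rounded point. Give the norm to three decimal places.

At (3, -1): F = (13.000, 40.17107).
Jacobian J = [[2·x + 2, -2·y + 4], [-y + 2·exp(x), -x + 3]].
At the point, J = [[8.000, 6.000], [41.17107, 0.000]] (det J = -247.02644).
Solving J·Δ = −F gives Δ = (-0.976, -0.866).
Then the next iterate is (x, y)₁ = (2.024, -1.866).
Re-evaluating at (2.024, -1.866): F = (0.19862, 13.31586), so ‖F‖₂ = 13.317.

13.317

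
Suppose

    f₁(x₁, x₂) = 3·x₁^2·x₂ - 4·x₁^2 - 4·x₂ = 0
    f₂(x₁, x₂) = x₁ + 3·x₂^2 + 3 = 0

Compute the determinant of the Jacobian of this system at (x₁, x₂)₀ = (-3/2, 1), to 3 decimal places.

15.250

J = [[6·x₁·x₂ - 8·x₁, 3·x₁^2 - 4], [1, 6·x₂]].
At the point, J = [[3.000, 2.750], [1.000, 6.000]].
det J = 15.250.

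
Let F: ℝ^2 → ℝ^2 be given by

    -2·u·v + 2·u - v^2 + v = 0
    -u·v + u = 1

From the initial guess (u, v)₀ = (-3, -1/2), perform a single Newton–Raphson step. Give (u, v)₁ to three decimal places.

At (-3, -1/2): F = (-9.750, -5.500).
Jacobian J = [[-2·v + 2, -2·u - 2·v + 1], [-v + 1, -u]].
At the point, J = [[3.000, 8.000], [1.500, 3.000]] (det J = -3.000).
Solving J·Δ = −F gives Δ = (4.917, -0.625).
Then the next iterate is (u, v)₁ = (1.917, -1.125).

(1.917, -1.125)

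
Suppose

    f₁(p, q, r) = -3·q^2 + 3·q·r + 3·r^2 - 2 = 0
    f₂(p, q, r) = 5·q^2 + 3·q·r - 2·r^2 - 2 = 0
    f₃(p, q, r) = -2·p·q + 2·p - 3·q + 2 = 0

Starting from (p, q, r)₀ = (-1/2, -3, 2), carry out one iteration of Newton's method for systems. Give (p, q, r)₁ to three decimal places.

At (-1/2, -3, 2): F = (-35.000, 17.000, 7.000).
Jacobian J = [[0, -6·q + 3·r, 3·q + 6·r], [0, 10·q + 3·r, 3·q - 4·r], [-2·q + 2, -2·p - 3, 0]].
At the point, J = [[0.000, 24.000, 3.000], [0.000, -24.000, -17.000], [8.000, -2.000, 0.000]] (det J = -2688.000).
Solving J·Δ = −F gives Δ = (-0.470, 1.619, -1.286).
Then the next iterate is (p, q, r)₁ = (-0.970, -1.381, 0.714).

(-0.970, -1.381, 0.714)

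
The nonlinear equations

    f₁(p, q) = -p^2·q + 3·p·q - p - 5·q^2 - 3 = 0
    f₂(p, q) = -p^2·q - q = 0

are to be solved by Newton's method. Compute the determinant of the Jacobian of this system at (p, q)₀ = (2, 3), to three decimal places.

J = [[-2·p·q + 3·q - 1, -p^2 + 3·p - 10·q], [-2·p·q, -p^2 - 1]].
At the point, J = [[-4.000, -28.000], [-12.000, -5.000]].
det J = -316.000.

-316.000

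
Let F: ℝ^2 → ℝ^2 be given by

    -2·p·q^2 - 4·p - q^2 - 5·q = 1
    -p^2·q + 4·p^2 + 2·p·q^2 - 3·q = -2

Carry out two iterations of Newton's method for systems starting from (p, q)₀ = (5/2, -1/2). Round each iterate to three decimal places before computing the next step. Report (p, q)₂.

At (5/2, -1/2): F = (-10.000, 32.875).
Jacobian J = [[-2·q^2 - 4, -4·p·q - 2·q - 5], [-2·p·q + 8·p + 2·q^2, -p^2 + 4·p·q - 3]].
At the point, J = [[-4.500, 1.000], [23.000, -14.250]] (det J = 41.125).
Solving J·Δ = −F gives Δ = (-2.666, -1.995).
Then the next iterate is (p, q)₁ = (-0.166, -2.495).
Round to (-0.166, -2.495) and repeat: F = (7.98068, 7.59727), J = [[-16.45005, -1.66668], [10.29371, -1.37088]].
Δ = (-0.043, 5.216), so (p, q)₂ = (-0.209, 2.721).

(-0.209, 2.721)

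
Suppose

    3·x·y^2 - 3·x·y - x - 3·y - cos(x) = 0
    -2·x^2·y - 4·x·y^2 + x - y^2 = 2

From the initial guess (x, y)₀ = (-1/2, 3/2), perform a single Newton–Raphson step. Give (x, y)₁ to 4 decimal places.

At (-1/2, 3/2): F = (-6.002583, -1.0000).
Jacobian J = [[3·y^2 - 3·y + sin(x) - 1, 6·x·y - 3·x - 3], [-4·x·y - 4·y^2 + 1, -2·x^2 - 8·x·y - 2·y]].
At the point, J = [[0.770574, -6.0000], [-5.0000, 2.5000]] (det J = -28.073564).
Solving J·Δ = −F gives Δ = (-0.7483, -1.0965).
Then the next iterate is (x, y)₁ = (-1.2483, 0.4035).

(-1.2483, 0.4035)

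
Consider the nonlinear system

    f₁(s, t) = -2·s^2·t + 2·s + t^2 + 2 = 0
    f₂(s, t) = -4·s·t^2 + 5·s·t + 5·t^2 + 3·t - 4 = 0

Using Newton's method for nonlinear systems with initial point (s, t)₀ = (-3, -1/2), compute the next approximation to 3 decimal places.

(-2.323, -0.366)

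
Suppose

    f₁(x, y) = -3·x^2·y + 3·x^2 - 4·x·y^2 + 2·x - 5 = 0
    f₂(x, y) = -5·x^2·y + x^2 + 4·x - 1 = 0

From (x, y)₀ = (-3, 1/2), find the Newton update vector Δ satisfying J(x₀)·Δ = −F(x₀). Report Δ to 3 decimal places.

(1.162, -0.253)

At (-3, 1/2): F = (5.500, -26.500).
Jacobian J = [[-6·x·y + 6·x - 4·y^2 + 2, -3·x^2 - 8·x·y], [-10·x·y + 2·x + 4, -5·x^2]].
At the point, J = [[-8.000, -15.000], [13.000, -45.000]] (det J = 555.000).
Solving J·Δ = −F gives Δ = (1.162, -0.253).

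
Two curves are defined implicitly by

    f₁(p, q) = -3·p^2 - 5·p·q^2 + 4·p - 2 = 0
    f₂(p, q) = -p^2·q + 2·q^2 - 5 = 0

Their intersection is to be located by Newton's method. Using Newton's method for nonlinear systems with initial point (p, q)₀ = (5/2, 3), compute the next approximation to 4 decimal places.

(1.7122, 1.9449)

At (5/2, 3): F = (-123.2500, -5.7500).
Jacobian J = [[-6·p - 5·q^2 + 4, -10·p·q], [-2·p·q, -p^2 + 4·q]].
At the point, J = [[-56.0000, -75.0000], [-15.0000, 5.7500]] (det J = -1447.0000).
Solving J·Δ = −F gives Δ = (-0.7878, -1.0551).
Then the next iterate is (p, q)₁ = (1.7122, 1.9449).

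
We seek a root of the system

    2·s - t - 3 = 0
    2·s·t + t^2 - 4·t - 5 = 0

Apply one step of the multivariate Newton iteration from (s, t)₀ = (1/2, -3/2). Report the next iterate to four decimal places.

(0.8167, -1.3667)

At (1/2, -3/2): F = (-0.5000, 1.7500).
Jacobian J = [[2, -1], [2·t, 2·s + 2·t - 4]].
At the point, J = [[2.0000, -1.0000], [-3.0000, -6.0000]] (det J = -15.0000).
Solving J·Δ = −F gives Δ = (0.3167, 0.1333).
Then the next iterate is (s, t)₁ = (0.8167, -1.3667).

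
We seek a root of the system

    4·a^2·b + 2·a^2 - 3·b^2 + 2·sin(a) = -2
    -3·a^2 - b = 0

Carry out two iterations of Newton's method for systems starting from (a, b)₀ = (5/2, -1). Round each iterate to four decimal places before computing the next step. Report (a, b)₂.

(0.7885, -1.0190)

At (5/2, -1): F = (-12.303056, -17.7500).
Jacobian J = [[8·a·b + 4·a + 2·cos(a), 4·a^2 - 6·b], [-6·a, -1]].
At the point, J = [[-11.602287, 31.0000], [-15.0000, -1.0000]] (det J = 476.602287).
Solving J·Δ = −F gives Δ = (-1.1803, -0.0449).
Then the next iterate is (a, b)₁ = (1.3197, -1.0449).
Round to (1.3197, -1.0449) and repeat: F = (-3.134176, -4.179924), J = [[-5.255904, 13.235832], [-7.9182, -1.0000]].
Δ = (-0.5312, 0.0259), so (a, b)₂ = (0.7885, -1.0190).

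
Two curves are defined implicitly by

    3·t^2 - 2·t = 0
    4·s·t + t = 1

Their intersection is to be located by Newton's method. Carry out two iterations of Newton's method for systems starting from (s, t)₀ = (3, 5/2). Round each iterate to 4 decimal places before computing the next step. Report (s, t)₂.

(0.4392, 0.9379)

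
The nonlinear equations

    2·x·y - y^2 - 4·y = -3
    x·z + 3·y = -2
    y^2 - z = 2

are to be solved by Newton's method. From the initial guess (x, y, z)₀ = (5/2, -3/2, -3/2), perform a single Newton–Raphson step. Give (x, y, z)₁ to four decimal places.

At (5/2, -3/2, -3/2): F = (-0.7500, -6.2500, 1.7500).
Jacobian J = [[2·y, 2·x - 2·y - 4, 0], [z, 3, x], [0, 2·y, -1]].
At the point, J = [[-3.0000, 4.0000, 0.0000], [-1.5000, 3.0000, 2.5000], [0.0000, -3.0000, -1.0000]] (det J = -19.5000).
Solving J·Δ = −F gives Δ = (-0.5577, -0.2308, 2.4423).
Then the next iterate is (x, y, z)₁ = (1.9423, -1.7308, 0.9423).

(1.9423, -1.7308, 0.9423)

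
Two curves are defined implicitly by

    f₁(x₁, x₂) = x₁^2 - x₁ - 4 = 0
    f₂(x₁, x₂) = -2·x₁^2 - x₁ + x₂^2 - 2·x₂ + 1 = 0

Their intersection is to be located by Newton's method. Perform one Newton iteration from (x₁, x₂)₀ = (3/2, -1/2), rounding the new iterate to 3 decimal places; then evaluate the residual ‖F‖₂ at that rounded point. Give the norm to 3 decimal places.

20.314

At (3/2, -1/2): F = (-3.250, -3.750).
Jacobian J = [[2·x₁ - 1, 0], [-4·x₁ - 1, 2·x₂ - 2]].
At the point, J = [[2.000, 0.000], [-7.000, -3.000]] (det J = -6.000).
Solving J·Δ = −F gives Δ = (1.625, -5.042).
Then the next iterate is (x₁, x₂)₁ = (3.125, -5.542).
Re-evaluating at (3.125, -5.542): F = (2.64062, 20.14151), so ‖F‖₂ = 20.314.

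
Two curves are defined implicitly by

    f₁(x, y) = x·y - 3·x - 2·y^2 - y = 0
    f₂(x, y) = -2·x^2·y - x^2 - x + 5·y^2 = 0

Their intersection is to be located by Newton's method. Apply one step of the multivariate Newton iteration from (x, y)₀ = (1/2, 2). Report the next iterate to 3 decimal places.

At (1/2, 2): F = (-10.500, 18.250).
Jacobian J = [[y - 3, x - 4·y - 1], [-4·x·y - 2·x - 1, -2·x^2 + 10·y]].
At the point, J = [[-1.000, -8.500], [-6.000, 19.500]] (det J = -70.500).
Solving J·Δ = −F gives Δ = (-0.704, -1.152).
Then the next iterate is (x, y)₁ = (-0.204, 0.848).

(-0.204, 0.848)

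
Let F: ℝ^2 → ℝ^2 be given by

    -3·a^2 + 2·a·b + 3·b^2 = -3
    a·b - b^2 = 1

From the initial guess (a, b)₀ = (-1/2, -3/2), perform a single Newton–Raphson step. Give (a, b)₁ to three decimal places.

(-0.417, -0.450)

At (-1/2, -3/2): F = (10.500, -2.500).
Jacobian J = [[-6·a + 2·b, 2·a + 6·b], [b, a - 2·b]].
At the point, J = [[0.000, -10.000], [-1.500, 2.500]] (det J = -15.000).
Solving J·Δ = −F gives Δ = (0.083, 1.050).
Then the next iterate is (a, b)₁ = (-0.417, -0.450).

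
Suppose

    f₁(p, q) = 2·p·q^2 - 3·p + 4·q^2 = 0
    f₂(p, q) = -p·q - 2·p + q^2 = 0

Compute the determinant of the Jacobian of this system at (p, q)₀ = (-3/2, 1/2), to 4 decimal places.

J = [[2·q^2 - 3, 4·p·q + 8·q], [-q - 2, -p + 2·q]].
At the point, J = [[-2.5000, 1.0000], [-2.5000, 2.5000]].
det J = -3.7500.

-3.7500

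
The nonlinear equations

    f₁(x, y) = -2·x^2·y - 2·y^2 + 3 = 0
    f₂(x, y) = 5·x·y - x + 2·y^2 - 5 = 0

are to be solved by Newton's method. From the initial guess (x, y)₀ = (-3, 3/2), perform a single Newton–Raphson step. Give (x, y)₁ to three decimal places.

At (-3, 3/2): F = (-28.500, -20.000).
Jacobian J = [[-4·x·y, -2·x^2 - 4·y], [5·y - 1, 5·x + 4·y]].
At the point, J = [[18.000, -24.000], [6.500, -9.000]] (det J = -6.000).
Solving J·Δ = −F gives Δ = (-37.250, -29.125).
Then the next iterate is (x, y)₁ = (-40.250, -27.625).

(-40.250, -27.625)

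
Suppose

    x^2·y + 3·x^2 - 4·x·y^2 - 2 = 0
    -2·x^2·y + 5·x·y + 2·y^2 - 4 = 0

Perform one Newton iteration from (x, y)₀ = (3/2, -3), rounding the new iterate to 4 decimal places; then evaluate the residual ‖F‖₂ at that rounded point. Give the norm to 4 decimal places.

At (3/2, -3): F = (-56.0000, 5.0000).
Jacobian J = [[2·x·y + 6·x - 4·y^2, x^2 - 8·x·y], [-4·x·y + 5·y, -2·x^2 + 5·x + 4·y]].
At the point, J = [[-36.0000, 38.2500], [3.0000, -9.0000]] (det J = 209.2500).
Solving J·Δ = −F gives Δ = (-1.4946, 0.0573).
Then the next iterate is (x, y)₁ = (0.0054, -2.9427).
Re-evaluating at (0.0054, -2.9427): F = (-2.187043, 13.239685), so ‖F‖₂ = 13.4191.

13.4191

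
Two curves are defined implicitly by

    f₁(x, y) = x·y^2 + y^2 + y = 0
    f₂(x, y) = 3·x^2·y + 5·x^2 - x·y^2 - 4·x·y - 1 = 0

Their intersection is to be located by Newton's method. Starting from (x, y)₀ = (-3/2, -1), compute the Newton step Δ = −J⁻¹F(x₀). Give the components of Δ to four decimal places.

At (-3/2, -1): F = (-1.5000, -1.0000).
Jacobian J = [[y^2, 2·x·y + 2·y + 1], [6·x·y + 10·x - y^2 - 4·y, 3·x^2 - 2·x·y - 4·x]].
At the point, J = [[1.0000, 2.0000], [-3.0000, 9.7500]] (det J = 15.7500).
Solving J·Δ = −F gives Δ = (0.8016, 0.3492).

(0.8016, 0.3492)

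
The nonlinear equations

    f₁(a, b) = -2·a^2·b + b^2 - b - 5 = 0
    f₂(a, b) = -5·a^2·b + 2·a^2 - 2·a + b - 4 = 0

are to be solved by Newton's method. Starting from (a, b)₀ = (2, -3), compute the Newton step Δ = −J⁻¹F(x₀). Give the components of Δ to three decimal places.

At (2, -3): F = (31.000, 57.000).
Jacobian J = [[-4·a·b, -2·a^2 + 2·b - 1], [-10·a·b + 4·a - 2, -5·a^2 + 1]].
At the point, J = [[24.000, -15.000], [66.000, -19.000]] (det J = 534.000).
Solving J·Δ = −F gives Δ = (-0.498, 1.270).

(-0.498, 1.270)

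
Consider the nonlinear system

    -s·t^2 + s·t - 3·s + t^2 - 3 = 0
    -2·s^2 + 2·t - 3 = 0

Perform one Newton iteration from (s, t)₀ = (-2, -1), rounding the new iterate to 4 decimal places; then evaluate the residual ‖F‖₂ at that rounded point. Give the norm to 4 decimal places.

At (-2, -1): F = (8.0000, -13.0000).
Jacobian J = [[-t^2 + t - 3, -2·s·t + s + 2·t], [-4·s, 2]].
At the point, J = [[-5.0000, -8.0000], [8.0000, 2.0000]] (det J = 54.0000).
Solving J·Δ = −F gives Δ = (1.6296, -0.0185).
Then the next iterate is (s, t)₁ = (-0.3704, -1.0185).
Re-evaluating at (-0.3704, -1.0185): F = (-0.089974, -5.311392), so ‖F‖₂ = 5.3122.

5.3122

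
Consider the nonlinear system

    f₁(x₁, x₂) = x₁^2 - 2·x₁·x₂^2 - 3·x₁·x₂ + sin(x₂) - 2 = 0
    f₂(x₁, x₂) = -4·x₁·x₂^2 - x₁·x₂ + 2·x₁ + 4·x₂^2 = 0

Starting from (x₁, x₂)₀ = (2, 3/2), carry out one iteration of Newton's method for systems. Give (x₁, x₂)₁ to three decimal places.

(2.808, 0.438)

At (2, 3/2): F = (-15.00251, -8.000).
Jacobian J = [[2·x₁ - 2·x₂^2 - 3·x₂, -4·x₁·x₂ - 3·x₁ + cos(x₂)], [-4·x₂^2 - x₂ + 2, -8·x₁·x₂ - x₁ + 8·x₂]].
At the point, J = [[-5.000, -17.92926], [-8.500, -14.000]] (det J = -82.39873).
Solving J·Δ = −F gives Δ = (0.808, -1.062).
Then the next iterate is (x₁, x₂)₁ = (2.808, 0.438).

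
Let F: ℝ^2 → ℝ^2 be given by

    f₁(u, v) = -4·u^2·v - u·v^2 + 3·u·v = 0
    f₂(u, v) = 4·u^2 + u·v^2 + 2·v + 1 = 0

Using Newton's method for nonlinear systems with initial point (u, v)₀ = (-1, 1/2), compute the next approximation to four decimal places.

At (-1, 1/2): F = (-3.2500, 5.7500).
Jacobian J = [[-8·u·v - v^2 + 3·v, -4·u^2 - 2·u·v + 3·u], [8·u + v^2, 2·u·v + 2]].
At the point, J = [[5.2500, -6.0000], [-7.7500, 1.0000]] (det J = -41.2500).
Solving J·Δ = −F gives Δ = (0.7576, 0.1212).
Then the next iterate is (u, v)₁ = (-0.2424, 0.6212).

(-0.2424, 0.6212)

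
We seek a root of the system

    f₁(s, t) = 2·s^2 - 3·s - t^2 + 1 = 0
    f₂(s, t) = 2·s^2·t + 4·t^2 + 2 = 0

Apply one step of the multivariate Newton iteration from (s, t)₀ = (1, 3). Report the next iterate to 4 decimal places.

(0.6939, 1.4490)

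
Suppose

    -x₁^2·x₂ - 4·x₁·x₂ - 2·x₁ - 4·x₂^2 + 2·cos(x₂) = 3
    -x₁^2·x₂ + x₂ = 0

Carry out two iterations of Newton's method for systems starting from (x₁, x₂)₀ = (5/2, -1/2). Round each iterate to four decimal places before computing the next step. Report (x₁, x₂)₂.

(0.8666, -0.1065)

At (5/2, -1/2): F = (0.880165, 2.6250).
Jacobian J = [[-2·x₁·x₂ - 4·x₂ - 2, -x₁^2 - 4·x₁ - 8·x₂ - 2·sin(x₂)], [-2·x₁·x₂, -x₁^2 + 1]].
At the point, J = [[2.5000, -11.291149], [2.5000, -5.2500]] (det J = 15.102872).
Solving J·Δ = −F gives Δ = (-1.6565, -0.2888).
Then the next iterate is (x₁, x₂)₁ = (0.8435, -0.7888).
Round to (0.8435, -0.7888) and repeat: F = (-2.543791, -0.227575), J = [[2.485906, 3.643924], [1.330706, 0.288508]].
Δ = (0.0231, 0.6823), so (x₁, x₂)₂ = (0.8666, -0.1065).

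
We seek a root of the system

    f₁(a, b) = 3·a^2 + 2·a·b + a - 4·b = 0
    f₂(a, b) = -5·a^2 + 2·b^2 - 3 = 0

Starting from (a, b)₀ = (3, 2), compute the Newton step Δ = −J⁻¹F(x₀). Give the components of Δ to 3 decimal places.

(-1.443, -0.410)

At (3, 2): F = (34.000, -40.000).
Jacobian J = [[6·a + 2·b + 1, 2·a - 4], [-10·a, 4·b]].
At the point, J = [[23.000, 2.000], [-30.000, 8.000]] (det J = 244.000).
Solving J·Δ = −F gives Δ = (-1.443, -0.410).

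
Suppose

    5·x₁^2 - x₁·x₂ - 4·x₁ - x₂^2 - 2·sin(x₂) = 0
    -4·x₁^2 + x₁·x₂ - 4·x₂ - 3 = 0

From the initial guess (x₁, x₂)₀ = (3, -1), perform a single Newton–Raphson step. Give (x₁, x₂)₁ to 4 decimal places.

(1.5351, -2.3786)

At (3, -1): F = (36.682942, -38.0000).
Jacobian J = [[10·x₁ - x₂ - 4, -x₁ - 2·x₂ - 2·cos(x₂)], [-8·x₁ + x₂, x₁ - 4]].
At the point, J = [[27.0000, -2.080605], [-25.0000, -1.0000]] (det J = -79.015115).
Solving J·Δ = −F gives Δ = (-1.4649, -1.3786).
Then the next iterate is (x₁, x₂)₁ = (1.5351, -2.3786).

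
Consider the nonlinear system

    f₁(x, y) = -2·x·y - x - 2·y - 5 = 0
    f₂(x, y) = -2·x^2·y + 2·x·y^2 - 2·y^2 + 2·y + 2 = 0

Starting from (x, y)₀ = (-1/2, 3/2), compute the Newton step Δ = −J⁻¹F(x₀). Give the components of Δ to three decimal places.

At (-1/2, 3/2): F = (-6.000, -2.500).
Jacobian J = [[-2·y - 1, -2·x - 2], [-4·x·y + 2·y^2, -2·x^2 + 4·x·y - 4·y + 2]].
At the point, J = [[-4.000, -1.000], [7.500, -7.500]] (det J = 37.500).
Solving J·Δ = −F gives Δ = (-1.133, -1.467).

(-1.133, -1.467)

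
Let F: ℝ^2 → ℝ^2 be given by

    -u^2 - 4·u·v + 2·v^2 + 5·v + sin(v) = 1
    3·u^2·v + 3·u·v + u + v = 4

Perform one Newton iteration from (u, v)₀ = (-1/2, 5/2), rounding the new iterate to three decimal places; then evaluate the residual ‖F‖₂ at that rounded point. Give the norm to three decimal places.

122.750

At (-1/2, 5/2): F = (29.34847, -3.875).
Jacobian J = [[-2·u - 4·v, -4·u + 4·v + cos(v) + 5], [6·u·v + 3·v + 1, 3·u^2 + 3·u + 1]].
At the point, J = [[-9.000, 16.19886], [1.000, 0.250]] (det J = -18.44886).
Solving J·Δ = −F gives Δ = (3.800, 0.300).
Then the next iterate is (u, v)₁ = (3.300, 2.800).
Re-evaluating at (3.300, 2.800): F = (-18.83501, 121.296), so ‖F‖₂ = 122.750.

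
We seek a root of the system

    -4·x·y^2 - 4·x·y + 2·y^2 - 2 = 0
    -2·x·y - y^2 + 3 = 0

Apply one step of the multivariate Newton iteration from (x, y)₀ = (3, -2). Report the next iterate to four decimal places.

(0.1667, -2.1667)

At (3, -2): F = (-18.0000, 11.0000).
Jacobian J = [[-4·y^2 - 4·y, -8·x·y - 4·x + 4·y], [-2·y, -2·x - 2·y]].
At the point, J = [[-8.0000, 28.0000], [4.0000, -2.0000]] (det J = -96.0000).
Solving J·Δ = −F gives Δ = (-2.8333, -0.1667).
Then the next iterate is (x, y)₁ = (0.1667, -2.1667).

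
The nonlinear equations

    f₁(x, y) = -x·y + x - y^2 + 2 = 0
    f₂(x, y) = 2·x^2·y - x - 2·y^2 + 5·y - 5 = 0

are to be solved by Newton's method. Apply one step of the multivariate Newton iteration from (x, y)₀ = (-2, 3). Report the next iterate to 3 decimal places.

(-1.324, 1.912)

At (-2, 3): F = (-3.000, 18.000).
Jacobian J = [[-y + 1, -x - 2·y], [4·x·y - 1, 2·x^2 - 4·y + 5]].
At the point, J = [[-2.000, -4.000], [-25.000, 1.000]] (det J = -102.000).
Solving J·Δ = −F gives Δ = (0.676, -1.088).
Then the next iterate is (x, y)₁ = (-1.324, 1.912).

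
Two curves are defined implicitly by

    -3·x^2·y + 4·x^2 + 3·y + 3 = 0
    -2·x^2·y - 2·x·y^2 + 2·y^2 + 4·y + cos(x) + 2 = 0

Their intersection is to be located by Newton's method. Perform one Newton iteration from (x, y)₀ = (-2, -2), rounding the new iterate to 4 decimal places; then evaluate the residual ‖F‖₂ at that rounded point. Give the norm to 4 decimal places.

At (-2, -2): F = (37.0000, 33.583853).
Jacobian J = [[-6·x·y + 8·x, -3·x^2 + 3], [-4·x·y - 2·y^2 - sin(x), -2·x^2 - 4·x·y + 4·y + 4]].
At the point, J = [[-40.0000, -9.0000], [-23.090703, -28.0000]] (det J = 912.183677).
Solving J·Δ = −F gives Δ = (0.8044, 0.5361).
Then the next iterate is (x, y)₁ = (-1.1956, -1.4639).
Re-evaluating at (-1.1956, -1.4639): F = (10.603894, 10.106382), so ‖F‖₂ = 14.6486.

14.6486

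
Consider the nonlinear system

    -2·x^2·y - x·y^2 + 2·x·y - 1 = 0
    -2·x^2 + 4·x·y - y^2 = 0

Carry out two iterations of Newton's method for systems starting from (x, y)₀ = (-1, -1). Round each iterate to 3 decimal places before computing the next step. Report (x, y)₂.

(-0.705, -0.412)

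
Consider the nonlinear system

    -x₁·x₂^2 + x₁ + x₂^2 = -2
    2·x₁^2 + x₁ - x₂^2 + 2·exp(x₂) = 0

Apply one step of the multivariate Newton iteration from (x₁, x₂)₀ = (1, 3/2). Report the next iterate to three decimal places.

(3.400, -2.141)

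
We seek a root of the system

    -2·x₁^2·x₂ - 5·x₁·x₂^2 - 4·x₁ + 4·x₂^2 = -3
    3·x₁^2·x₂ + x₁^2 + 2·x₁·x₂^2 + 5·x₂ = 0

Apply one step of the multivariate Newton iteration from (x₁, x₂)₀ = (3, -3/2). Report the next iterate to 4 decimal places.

At (3, -3/2): F = (-6.7500, -25.5000).
Jacobian J = [[-4·x₁·x₂ - 5·x₂^2 - 4, -2·x₁^2 - 10·x₁·x₂ + 8·x₂], [6·x₁·x₂ + 2·x₁ + 2·x₂^2, 3·x₁^2 + 4·x₁·x₂ + 5]].
At the point, J = [[2.7500, 15.0000], [-16.5000, 14.0000]] (det J = 286.0000).
Solving J·Δ = −F gives Δ = (-1.0070, 0.6346).
Then the next iterate is (x₁, x₂)₁ = (1.9930, -0.8654).

(1.9930, -0.8654)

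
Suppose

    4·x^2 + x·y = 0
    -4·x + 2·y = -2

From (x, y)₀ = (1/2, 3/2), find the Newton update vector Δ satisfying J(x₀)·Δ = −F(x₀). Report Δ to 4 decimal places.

(-0.1538, -1.8077)

At (1/2, 3/2): F = (1.7500, 3.0000).
Jacobian J = [[8·x + y, x], [-4, 2]].
At the point, J = [[5.5000, 0.5000], [-4.0000, 2.0000]] (det J = 13.0000).
Solving J·Δ = −F gives Δ = (-0.1538, -1.8077).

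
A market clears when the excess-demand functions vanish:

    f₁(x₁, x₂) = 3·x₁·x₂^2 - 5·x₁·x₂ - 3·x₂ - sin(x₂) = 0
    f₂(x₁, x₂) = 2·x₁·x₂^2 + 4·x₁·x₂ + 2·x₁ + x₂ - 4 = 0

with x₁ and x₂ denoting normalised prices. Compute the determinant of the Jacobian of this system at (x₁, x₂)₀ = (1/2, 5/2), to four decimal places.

-18.6280

J = [[3·x₂^2 - 5·x₂, 6·x₁·x₂ - 5·x₁ - cos(x₂) - 3], [2·x₂^2 + 4·x₂ + 2, 4·x₁·x₂ + 4·x₁ + 1]].
At the point, J = [[6.2500, 2.801144], [24.5000, 8.0000]].
det J = -18.6280.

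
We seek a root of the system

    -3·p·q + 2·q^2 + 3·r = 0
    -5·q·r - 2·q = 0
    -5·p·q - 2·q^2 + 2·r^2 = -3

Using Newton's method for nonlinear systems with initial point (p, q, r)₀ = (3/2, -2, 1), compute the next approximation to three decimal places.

(0.541, -1.034, 0.276)

At (3/2, -2, 1): F = (20.000, 14.000, 12.000).
Jacobian J = [[-3·q, -3·p + 4·q, 3], [0, -5·r - 2, -5·q], [-5·q, -5·p - 4·q, 4·r]].
At the point, J = [[6.000, -12.500, 3.000], [0.000, -7.000, 10.000], [10.000, 0.500, 4.000]] (det J = -1238.000).
Solving J·Δ = −F gives Δ = (-0.959, 0.966, -0.724).
Then the next iterate is (p, q, r)₁ = (0.541, -1.034, 0.276).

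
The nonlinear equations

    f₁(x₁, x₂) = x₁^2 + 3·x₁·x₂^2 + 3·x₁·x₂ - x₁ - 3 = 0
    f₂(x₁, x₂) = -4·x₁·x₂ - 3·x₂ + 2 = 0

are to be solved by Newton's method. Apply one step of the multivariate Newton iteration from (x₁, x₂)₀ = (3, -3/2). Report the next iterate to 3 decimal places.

At (3, -3/2): F = (9.750, 24.500).
Jacobian J = [[2·x₁ + 3·x₂^2 + 3·x₂ - 1, 6·x₁·x₂ + 3·x₁], [-4·x₂, -4·x₁ - 3]].
At the point, J = [[7.250, -18.000], [6.000, -15.000]] (det J = -0.750).
Solving J·Δ = −F gives Δ = (393.000, 158.833).
Then the next iterate is (x₁, x₂)₁ = (396.000, 157.333).

(396.000, 157.333)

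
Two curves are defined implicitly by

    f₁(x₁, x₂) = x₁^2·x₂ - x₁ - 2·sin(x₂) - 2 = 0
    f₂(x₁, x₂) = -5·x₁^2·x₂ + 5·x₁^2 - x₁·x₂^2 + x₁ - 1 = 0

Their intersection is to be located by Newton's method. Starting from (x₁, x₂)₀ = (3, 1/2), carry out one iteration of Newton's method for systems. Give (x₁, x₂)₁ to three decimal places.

(2.514, 0.835)

At (3, 1/2): F = (-1.45885, 23.750).
Jacobian J = [[2·x₁·x₂ - 1, x₁^2 - 2·cos(x₂)], [-10·x₁·x₂ + 10·x₁ - x₂^2 + 1, -5·x₁^2 - 2·x₁·x₂]].
At the point, J = [[2.000, 7.24483], [15.750, -48.000]] (det J = -210.10615).
Solving J·Δ = −F gives Δ = (-0.486, 0.335).
Then the next iterate is (x₁, x₂)₁ = (2.514, 0.835).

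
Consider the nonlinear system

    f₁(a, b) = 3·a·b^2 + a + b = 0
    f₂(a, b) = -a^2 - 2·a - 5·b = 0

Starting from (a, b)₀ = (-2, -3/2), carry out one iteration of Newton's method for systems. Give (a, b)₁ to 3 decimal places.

(-2.749, -0.300)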